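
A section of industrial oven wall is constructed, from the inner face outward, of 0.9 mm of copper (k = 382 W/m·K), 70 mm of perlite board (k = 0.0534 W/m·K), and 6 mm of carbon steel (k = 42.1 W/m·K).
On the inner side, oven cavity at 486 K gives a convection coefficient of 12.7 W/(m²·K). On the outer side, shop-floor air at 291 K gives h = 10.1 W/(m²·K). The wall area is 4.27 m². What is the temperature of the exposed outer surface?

T ≈ 304 K

Series thermal resistances:
R_inner film = 1/(h_i·A) = 1/(12.7×4.27) = 0.01844 K/W
R_copper = L/(kA) = 0.0009/(382×4.27) = 5.518×10^-7 K/W
R_perlite board = L/(kA) = 0.07/(0.0534×4.27) = 0.307 K/W
R_carbon steel = L/(kA) = 0.006/(42.1×4.27) = 3.338×10^-5 K/W
R_outer film = 1/(h_o·A) = 1/(10.1×4.27) = 0.02319 K/W
R_total = 0.3487 K/W;  Q = ΔT/R_total = 195/0.3487 = 559.3 W
T_interface = T_inner − Q·ΣR(inner→interface) = 486 − 559×0.3255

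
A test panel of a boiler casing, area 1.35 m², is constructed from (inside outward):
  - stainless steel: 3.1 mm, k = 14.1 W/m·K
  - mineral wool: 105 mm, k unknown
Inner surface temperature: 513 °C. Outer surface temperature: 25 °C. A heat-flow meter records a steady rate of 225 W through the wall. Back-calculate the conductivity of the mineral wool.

Using the resistance-network approach (series):
R_stainless steel = L/(kA) = 0.0031/(14.1×1.35) = 1.629×10^-4 K/W
Sum of known resistances R_other = 1.629×10^-4 K/W
Total R = ΔT/Q = 488/225 = 2.169 K/W
R_mineral wool = R_total − R_other = 2.169 K/W
k = L/(R·A) = 0.105/(2.169×1.35)

k ≈ 0.0359 W/(m·K)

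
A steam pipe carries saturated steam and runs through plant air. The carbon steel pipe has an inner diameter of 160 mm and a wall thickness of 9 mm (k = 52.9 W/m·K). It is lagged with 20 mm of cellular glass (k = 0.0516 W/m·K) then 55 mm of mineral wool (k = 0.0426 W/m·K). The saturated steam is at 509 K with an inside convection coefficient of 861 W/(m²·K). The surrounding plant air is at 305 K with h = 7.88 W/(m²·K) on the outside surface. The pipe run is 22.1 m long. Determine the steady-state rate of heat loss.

Radial resistances (cylindrical: R_cond = ln(r_o/r_i)/(2πkL), R_conv = 1/(h·2πrL)):
R_inner film = 1/(h_i·2πr₁L) = 1/(861×2π×0.08×22.1) = 1.046×10^-4 K/W
R_carbon steel pipe wall = ln(89/80)/(2π×52.9×22.1) = 1.451×10^-5 K/W
R_cellular glass = ln(109/89)/(2π×0.0516×22.1) = 0.02829 K/W
R_mineral wool = ln(164/109)/(2π×0.0426×22.1) = 0.06906 K/W
R_outer film = 1/(h_o·2πr_oL) = 1/(7.88×2π×0.164×22.1) = 0.005573 K/W
R_total = 0.103 K/W
Q = ΔT/R_total = 204/0.103

Q ≈ 1980 W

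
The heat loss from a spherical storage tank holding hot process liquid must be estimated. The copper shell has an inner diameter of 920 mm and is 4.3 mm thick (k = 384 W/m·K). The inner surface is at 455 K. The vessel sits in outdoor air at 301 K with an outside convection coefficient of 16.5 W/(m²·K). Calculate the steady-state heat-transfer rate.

Spherical conduction: R = (1/r_in − 1/r_out)/(4πk) per layer; series-sum.
R_copper shell = (1/0.46 − 1/0.4643)/(4π×384) = 4.172×10^-6 K/W
R_outer film = 1/(h·4πr_o²) = 1/(16.5×4π×0.4643²) = 0.02237 K/W
R_total = 0.02238 K/W
Q = ΔT/R_total = 154/0.02238

Q ≈ 6880 W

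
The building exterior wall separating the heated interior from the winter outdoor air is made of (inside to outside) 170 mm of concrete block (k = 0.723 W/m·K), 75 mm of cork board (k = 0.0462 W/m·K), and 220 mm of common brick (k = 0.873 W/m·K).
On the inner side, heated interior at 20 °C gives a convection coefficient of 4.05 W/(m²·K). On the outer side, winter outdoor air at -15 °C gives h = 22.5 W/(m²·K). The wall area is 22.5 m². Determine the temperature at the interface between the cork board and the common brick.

T ≈ -10.7 °C

Model the wall as resistances in series:
R_inner film = 1/(h_i·A) = 1/(4.05×22.5) = 0.01097 K/W
R_concrete block = L/(kA) = 0.17/(0.723×22.5) = 0.01045 K/W
R_cork board = L/(kA) = 0.075/(0.0462×22.5) = 0.07215 K/W
R_common brick = L/(kA) = 0.22/(0.873×22.5) = 0.0112 K/W
R_outer film = 1/(h_o·A) = 1/(22.5×22.5) = 0.001975 K/W
R_total = 0.1067 K/W;  Q = ΔT/R_total = 35/0.1067 = 327.9 W
T_interface = T_inner − Q·ΣR(inner→interface) = 20 − 328×0.09357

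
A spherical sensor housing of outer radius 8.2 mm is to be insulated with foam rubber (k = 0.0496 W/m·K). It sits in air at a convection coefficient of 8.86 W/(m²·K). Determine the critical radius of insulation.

For a sphere r_cr = 2k/h = 2×0.0496/8.86
r_cr = 11.2 mm; since the bare radius (8.2 mm) is below r_cr, adding a thin layer of insulation will *increase* heat loss.

r_cr ≈ 11.2 mm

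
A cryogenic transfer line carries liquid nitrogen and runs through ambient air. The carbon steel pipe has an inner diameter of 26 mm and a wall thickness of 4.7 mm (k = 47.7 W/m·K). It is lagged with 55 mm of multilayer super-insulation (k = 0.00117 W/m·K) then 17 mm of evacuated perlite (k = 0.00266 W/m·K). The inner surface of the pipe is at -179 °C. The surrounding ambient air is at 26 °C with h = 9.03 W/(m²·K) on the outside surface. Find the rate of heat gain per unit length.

q′ ≈ 1 W/m

For a radial system each layer contributes R = ln(r_out/r_in)/(2πkL); films add R = 1/(hA).
R_carbon steel pipe wall = ln(17.7/13)/(2π×47.7×1) = 0.00103 K/W
R_multilayer super-insulation = ln(72.7/17.7)/(2π×0.00117×1) = 192.2 K/W
R_evacuated perlite = ln(89.7/72.7)/(2π×0.00266×1) = 12.57 K/W
R_outer film = 1/(h_o·2πr_oL) = 1/(9.03×2π×0.0897×1) = 0.1965 K/W
R_total = 204.9 K/W
Q = ΔT/R_total = 205/204.9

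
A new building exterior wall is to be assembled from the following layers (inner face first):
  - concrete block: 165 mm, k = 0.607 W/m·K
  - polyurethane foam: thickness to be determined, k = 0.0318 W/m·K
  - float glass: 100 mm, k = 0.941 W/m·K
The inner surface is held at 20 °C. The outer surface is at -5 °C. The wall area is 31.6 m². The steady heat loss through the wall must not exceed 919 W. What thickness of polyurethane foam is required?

Using the resistance-network approach (series):
R_concrete block = L/(kA) = 0.165/(0.607×31.6) = 0.008602 K/W
R_float glass = L/(kA) = 0.1/(0.941×31.6) = 0.003363 K/W
Sum of the known resistances R_other = 0.01197 K/W
Required total resistance R_tot = ΔT/Q_allow = 25/919 = 0.0272 K/W
R_polyurethane foam = R_tot − R_other = 0.01524 K/W
L = R·k·A = 0.01524×0.0318×31.6

L ≈ 15.3 mm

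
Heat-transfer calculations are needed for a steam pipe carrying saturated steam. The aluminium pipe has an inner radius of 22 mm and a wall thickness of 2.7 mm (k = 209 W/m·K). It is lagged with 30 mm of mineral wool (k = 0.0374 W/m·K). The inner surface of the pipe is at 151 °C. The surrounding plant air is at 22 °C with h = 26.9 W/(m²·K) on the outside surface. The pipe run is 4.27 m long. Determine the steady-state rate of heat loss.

Treating each annulus and film as a series resistance:
R_aluminium pipe wall = ln(24.7/22)/(2π×209×4.27) = 2.064×10^-5 K/W
R_mineral wool = ln(54.7/24.7)/(2π×0.0374×4.27) = 0.7924 K/W
R_outer film = 1/(h_o·2πr_oL) = 1/(26.9×2π×0.0547×4.27) = 0.02533 K/W
R_total = 0.8177 K/W
Q = ΔT/R_total = 129/0.8177

Q ≈ 158 W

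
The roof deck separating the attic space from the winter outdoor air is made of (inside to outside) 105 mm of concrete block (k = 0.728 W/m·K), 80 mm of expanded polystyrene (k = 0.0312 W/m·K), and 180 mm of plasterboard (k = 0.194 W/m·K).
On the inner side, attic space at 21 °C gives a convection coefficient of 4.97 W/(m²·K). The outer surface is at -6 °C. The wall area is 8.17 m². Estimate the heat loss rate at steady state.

Treating each layer as a thermal resistance in series:
R_inner film = 1/(h_i·A) = 1/(4.97×8.17) = 0.02463 K/W
R_concrete block = L/(kA) = 0.105/(0.728×8.17) = 0.01765 K/W
R_expanded polystyrene = L/(kA) = 0.08/(0.0312×8.17) = 0.3138 K/W
R_plasterboard = L/(kA) = 0.18/(0.194×8.17) = 0.1136 K/W
R_total = 0.4697 K/W
Q = ΔT / R_total = 27 / 0.4697

Q ≈ 57.5 W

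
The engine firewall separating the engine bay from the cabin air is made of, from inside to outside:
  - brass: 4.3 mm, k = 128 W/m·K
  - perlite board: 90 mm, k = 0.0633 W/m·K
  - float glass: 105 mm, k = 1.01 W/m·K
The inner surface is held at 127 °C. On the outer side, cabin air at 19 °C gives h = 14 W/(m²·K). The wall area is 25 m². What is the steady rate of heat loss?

Model the wall as resistances in series:
R_brass = L/(kA) = 0.0043/(128×25) = 1.344×10^-6 K/W
R_perlite board = L/(kA) = 0.09/(0.0633×25) = 0.05687 K/W
R_float glass = L/(kA) = 0.105/(1.01×25) = 0.004158 K/W
R_outer film = 1/(h_o·A) = 1/(14×25) = 0.002857 K/W
R_total = 0.06389 K/W
Q = ΔT / R_total = 108 / 0.06389

Q ≈ 1690 W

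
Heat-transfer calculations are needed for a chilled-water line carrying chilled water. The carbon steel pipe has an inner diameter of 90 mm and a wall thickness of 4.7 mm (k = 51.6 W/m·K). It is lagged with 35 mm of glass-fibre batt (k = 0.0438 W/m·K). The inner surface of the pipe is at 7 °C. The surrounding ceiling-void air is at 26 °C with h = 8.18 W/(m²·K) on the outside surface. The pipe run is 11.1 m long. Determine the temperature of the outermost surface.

T ≈ 24 °C

For a radial system each layer contributes R = ln(r_out/r_in)/(2πkL); films add R = 1/(hA).
R_carbon steel pipe wall = ln(49.7/45)/(2π×51.6×11.1) = 2.76×10^-5 K/W
R_glass-fibre batt = ln(84.7/49.7)/(2π×0.0438×11.1) = 0.1745 K/W
R_outer film = 1/(h_o·2πr_oL) = 1/(8.18×2π×0.0847×11.1) = 0.02069 K/W
R_total = 0.1952 K/W
Q = ΔT/R_total = 19/0.1952
Q = 97.3 W
T_interface = T_inner + Q·ΣR(inner→interface) = 7 + 97.3×0.1745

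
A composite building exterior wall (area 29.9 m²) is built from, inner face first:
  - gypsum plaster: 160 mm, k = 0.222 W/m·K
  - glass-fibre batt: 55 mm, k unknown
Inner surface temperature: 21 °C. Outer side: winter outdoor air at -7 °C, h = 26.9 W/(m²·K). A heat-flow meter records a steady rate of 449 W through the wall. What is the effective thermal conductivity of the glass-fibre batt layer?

Thermal resistances in series:
R_gypsum plaster = L/(kA) = 0.16/(0.222×29.9) = 0.0241 K/W
R_outer film = 1/(h_o·A) = 1/(26.9×29.9) = 0.001243 K/W
Sum of known resistances R_other = 0.02535 K/W
Total R = ΔT/Q = 28/449 = 0.06236 K/W
R_glass-fibre batt = R_total − R_other = 0.03701 K/W
k = L/(R·A) = 0.055/(0.03701×29.9)

k ≈ 0.0497 W/(m·K)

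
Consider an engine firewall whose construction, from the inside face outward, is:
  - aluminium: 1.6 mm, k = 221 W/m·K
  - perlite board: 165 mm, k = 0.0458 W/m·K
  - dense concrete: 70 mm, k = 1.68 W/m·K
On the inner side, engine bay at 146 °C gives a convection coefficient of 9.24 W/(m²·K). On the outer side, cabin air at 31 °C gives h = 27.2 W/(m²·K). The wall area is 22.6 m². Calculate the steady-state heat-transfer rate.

Q ≈ 686 W

Model the wall as resistances in series:
R_inner film = 1/(h_i·A) = 1/(9.24×22.6) = 0.004789 K/W
R_aluminium = L/(kA) = 0.0016/(221×22.6) = 3.203×10^-7 K/W
R_perlite board = L/(kA) = 0.165/(0.0458×22.6) = 0.1594 K/W
R_dense concrete = L/(kA) = 0.07/(1.68×22.6) = 0.001844 K/W
R_outer film = 1/(h_o·A) = 1/(27.2×22.6) = 0.001627 K/W
R_total = 0.1677 K/W
Q = ΔT / R_total = 115 / 0.1677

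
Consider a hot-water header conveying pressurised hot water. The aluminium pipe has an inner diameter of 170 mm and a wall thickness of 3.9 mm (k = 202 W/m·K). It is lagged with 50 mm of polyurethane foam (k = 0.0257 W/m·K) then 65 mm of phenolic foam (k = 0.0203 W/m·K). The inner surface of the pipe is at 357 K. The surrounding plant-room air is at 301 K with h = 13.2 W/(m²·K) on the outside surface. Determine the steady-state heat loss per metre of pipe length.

Per-layer cylindrical resistances, series-summed:
R_aluminium pipe wall = ln(88.9/85)/(2π×202×1) = 3.535×10^-5 K/W
R_polyurethane foam = ln(138.9/88.9)/(2π×0.0257×1) = 2.763 K/W
R_phenolic foam = ln(203.9/138.9)/(2π×0.0203×1) = 3.01 K/W
R_outer film = 1/(h_o·2πr_oL) = 1/(13.2×2π×0.2039×1) = 0.05913 K/W
R_total = 5.832 K/W
Q = ΔT/R_total = 56/5.832

q′ ≈ 9.6 W/m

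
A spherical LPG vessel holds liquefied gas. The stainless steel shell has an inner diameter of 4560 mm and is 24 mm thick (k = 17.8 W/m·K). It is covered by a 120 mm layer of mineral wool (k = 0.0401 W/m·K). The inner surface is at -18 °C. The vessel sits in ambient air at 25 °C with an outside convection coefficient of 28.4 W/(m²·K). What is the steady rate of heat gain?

Q ≈ 997 W

Each spherical layer contributes R = (1/r_i − 1/r_o)/(4πk):
R_stainless steel shell = (1/2.28 − 1/2.304)/(4π×17.8) = 2.043×10^-5 K/W
R_mineral wool = (1/2.304 − 1/2.424)/(4π×0.0401) = 0.04264 K/W
R_outer film = 1/(h·4πr_o²) = 1/(28.4×4π×2.424²) = 4.769×10^-4 K/W
R_total = 0.04314 K/W
Q = ΔT/R_total = 43/0.04314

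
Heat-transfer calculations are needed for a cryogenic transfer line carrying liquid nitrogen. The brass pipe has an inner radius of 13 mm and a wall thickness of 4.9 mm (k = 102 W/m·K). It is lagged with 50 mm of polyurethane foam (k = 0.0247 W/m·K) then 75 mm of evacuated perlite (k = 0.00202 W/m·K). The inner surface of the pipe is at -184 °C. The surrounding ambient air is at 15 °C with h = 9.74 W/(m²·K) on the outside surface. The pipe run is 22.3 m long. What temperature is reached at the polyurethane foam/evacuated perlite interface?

T ≈ -159 °C

Radial resistances (cylindrical: R_cond = ln(r_o/r_i)/(2πkL), R_conv = 1/(h·2πrL)):
R_brass pipe wall = ln(17.9/13)/(2π×102×22.3) = 2.238×10^-5 K/W
R_polyurethane foam = ln(67.9/17.9)/(2π×0.0247×22.3) = 0.3852 K/W
R_evacuated perlite = ln(142.9/67.9)/(2π×0.00202×22.3) = 2.629 K/W
R_outer film = 1/(h_o·2πr_oL) = 1/(9.74×2π×0.1429×22.3) = 0.005128 K/W
R_total = 3.019 K/W
Q = ΔT/R_total = 199/3.019
Q = 65.9 W
T_interface = T_inner + Q·ΣR(inner→interface) = -184 + 65.9×0.3853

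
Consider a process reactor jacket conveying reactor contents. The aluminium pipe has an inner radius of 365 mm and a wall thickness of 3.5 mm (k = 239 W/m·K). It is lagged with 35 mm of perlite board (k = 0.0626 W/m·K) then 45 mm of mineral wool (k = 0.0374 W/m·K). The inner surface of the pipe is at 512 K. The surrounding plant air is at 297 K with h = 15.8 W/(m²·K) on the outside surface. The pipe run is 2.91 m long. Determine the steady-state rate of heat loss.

Q ≈ 890 W

Per-layer cylindrical resistances, series-summed:
R_aluminium pipe wall = ln(368.5/365)/(2π×239×2.91) = 2.184×10^-6 K/W
R_perlite board = ln(403.5/368.5)/(2π×0.0626×2.91) = 0.07927 K/W
R_mineral wool = ln(448.5/403.5)/(2π×0.0374×2.91) = 0.1546 K/W
R_outer film = 1/(h_o·2πr_oL) = 1/(15.8×2π×0.4485×2.91) = 0.007718 K/W
R_total = 0.2416 K/W
Q = ΔT/R_total = 215/0.2416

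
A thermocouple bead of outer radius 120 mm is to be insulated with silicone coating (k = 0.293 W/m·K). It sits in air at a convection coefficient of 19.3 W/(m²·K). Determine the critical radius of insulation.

For a sphere r_cr = 2k/h = 2×0.293/19.3
r_cr = 30.4 mm; since the bare radius (120 mm) is above r_cr, any added insulation will reduce heat loss.

r_cr ≈ 30.4 mm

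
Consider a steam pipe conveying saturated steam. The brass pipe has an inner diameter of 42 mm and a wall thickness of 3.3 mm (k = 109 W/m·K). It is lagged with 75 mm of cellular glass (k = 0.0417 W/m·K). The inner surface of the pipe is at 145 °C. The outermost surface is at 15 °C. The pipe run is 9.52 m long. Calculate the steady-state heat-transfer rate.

Q ≈ 230 W

For a radial system each layer contributes R = ln(r_out/r_in)/(2πkL); films add R = 1/(hA).
R_brass pipe wall = ln(24.3/21)/(2π×109×9.52) = 2.239×10^-5 K/W
R_cellular glass = ln(99.3/24.3)/(2π×0.0417×9.52) = 0.5643 K/W
R_total = 0.5644 K/W
Q = ΔT/R_total = 130/0.5644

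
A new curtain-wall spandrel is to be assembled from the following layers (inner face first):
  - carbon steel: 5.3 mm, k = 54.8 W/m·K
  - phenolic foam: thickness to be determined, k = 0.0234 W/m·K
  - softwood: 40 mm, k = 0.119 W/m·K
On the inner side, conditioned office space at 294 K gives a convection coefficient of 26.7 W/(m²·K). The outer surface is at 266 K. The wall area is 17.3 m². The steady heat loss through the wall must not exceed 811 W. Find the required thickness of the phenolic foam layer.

L ≈ 5.23 mm

Series thermal resistances:
R_inner film = 1/(h_i·A) = 1/(26.7×17.3) = 0.002165 K/W
R_carbon steel = L/(kA) = 0.0053/(54.8×17.3) = 5.59×10^-6 K/W
R_softwood = L/(kA) = 0.04/(0.119×17.3) = 0.01943 K/W
Sum of the known resistances R_other = 0.0216 K/W
Required total resistance R_tot = ΔT/Q_allow = 28/811 = 0.03453 K/W
R_phenolic foam = R_tot − R_other = 0.01293 K/W
L = R·k·A = 0.01293×0.0234×17.3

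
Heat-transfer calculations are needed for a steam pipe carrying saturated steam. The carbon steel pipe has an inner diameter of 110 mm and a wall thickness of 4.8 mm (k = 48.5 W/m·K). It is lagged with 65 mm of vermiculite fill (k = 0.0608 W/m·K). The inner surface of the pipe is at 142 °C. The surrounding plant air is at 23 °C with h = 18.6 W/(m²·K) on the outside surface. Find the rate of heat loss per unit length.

Radial resistances (cylindrical: R_cond = ln(r_o/r_i)/(2πkL), R_conv = 1/(h·2πrL)):
R_carbon steel pipe wall = ln(59.8/55)/(2π×48.5×1) = 2.746×10^-4 K/W
R_vermiculite fill = ln(124.8/59.8)/(2π×0.0608×1) = 1.926 K/W
R_outer film = 1/(h_o·2πr_oL) = 1/(18.6×2π×0.1248×1) = 0.06856 K/W
R_total = 1.995 K/W
Q = ΔT/R_total = 119/1.995

q′ ≈ 59.7 W/m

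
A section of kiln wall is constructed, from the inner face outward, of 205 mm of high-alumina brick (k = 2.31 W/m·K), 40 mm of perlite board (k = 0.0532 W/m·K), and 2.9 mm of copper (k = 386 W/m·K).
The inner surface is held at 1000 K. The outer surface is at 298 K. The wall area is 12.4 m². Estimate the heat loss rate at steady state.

Thermal resistances in series:
R_high-alumina brick = L/(kA) = 0.205/(2.31×12.4) = 0.007157 K/W
R_perlite board = L/(kA) = 0.04/(0.0532×12.4) = 0.06064 K/W
R_copper = L/(kA) = 0.0029/(386×12.4) = 6.059×10^-7 K/W
R_total = 0.06779 K/W
Q = ΔT / R_total = 702 / 0.06779

Q ≈ 10400 W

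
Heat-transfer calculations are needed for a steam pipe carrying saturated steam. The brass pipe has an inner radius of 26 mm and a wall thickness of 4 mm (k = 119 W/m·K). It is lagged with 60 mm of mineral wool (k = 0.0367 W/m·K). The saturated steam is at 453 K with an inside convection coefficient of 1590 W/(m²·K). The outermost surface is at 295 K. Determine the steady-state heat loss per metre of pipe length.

q′ ≈ 33.1 W/m

Per-layer cylindrical resistances, series-summed:
R_inner film = 1/(h_i·2πr₁L) = 1/(1590×2π×0.026×1) = 0.00385 K/W
R_brass pipe wall = ln(30/26)/(2π×119×1) = 1.914×10^-4 K/W
R_mineral wool = ln(90/30)/(2π×0.0367×1) = 4.764 K/W
R_total = 4.768 K/W
Q = ΔT/R_total = 158/4.768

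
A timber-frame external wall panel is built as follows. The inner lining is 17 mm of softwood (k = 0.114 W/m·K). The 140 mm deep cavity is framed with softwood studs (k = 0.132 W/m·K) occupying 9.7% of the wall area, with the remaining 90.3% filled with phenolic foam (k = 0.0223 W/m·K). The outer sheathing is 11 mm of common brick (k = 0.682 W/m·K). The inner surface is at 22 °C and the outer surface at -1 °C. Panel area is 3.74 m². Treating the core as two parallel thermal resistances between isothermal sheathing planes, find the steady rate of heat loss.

Sheathing layers in series; stud and cavity paths in parallel between them.
R_inner = 0.017/(0.114×3.74) = 0.03987 K/W
R_stud  = 0.14/(0.132×0.097×3.74) = 2.924 K/W
R_cav   = 0.14/(0.0223×0.903×3.74) = 1.859 K/W
1/R_core = 1/R_stud + 1/R_cav → R_core = 1.136 K/W
R_outer = 0.011/(0.682×3.74) = 0.004313 K/W
R_total = 1.181 K/W
Q = ΔT/R_total = 23/1.181

Q ≈ 19.5 W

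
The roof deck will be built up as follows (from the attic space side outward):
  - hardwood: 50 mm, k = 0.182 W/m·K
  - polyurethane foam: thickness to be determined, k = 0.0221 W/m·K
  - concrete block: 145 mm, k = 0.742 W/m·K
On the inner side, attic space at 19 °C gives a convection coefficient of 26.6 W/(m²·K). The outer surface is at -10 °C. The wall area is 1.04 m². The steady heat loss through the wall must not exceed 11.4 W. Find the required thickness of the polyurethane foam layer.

Using the resistance-network approach (series):
R_inner film = 1/(h_i·A) = 1/(26.6×1.04) = 0.03615 K/W
R_hardwood = L/(kA) = 0.05/(0.182×1.04) = 0.2642 K/W
R_concrete block = L/(kA) = 0.145/(0.742×1.04) = 0.1879 K/W
Sum of the known resistances R_other = 0.4882 K/W
Required total resistance R_tot = ΔT/Q_allow = 29/11.4 = 2.544 K/W
R_polyurethane foam = R_tot − R_other = 2.056 K/W
L = R·k·A = 2.056×0.0221×1.04

L ≈ 47.2 mm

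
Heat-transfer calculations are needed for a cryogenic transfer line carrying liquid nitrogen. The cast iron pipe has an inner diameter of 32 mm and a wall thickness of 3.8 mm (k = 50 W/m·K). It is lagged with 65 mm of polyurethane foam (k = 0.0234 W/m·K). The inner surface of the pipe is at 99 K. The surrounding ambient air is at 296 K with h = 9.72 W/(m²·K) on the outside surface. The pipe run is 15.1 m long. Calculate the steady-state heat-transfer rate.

Per-layer cylindrical resistances, series-summed:
R_cast iron pipe wall = ln(19.8/16)/(2π×50×15.1) = 4.492×10^-5 K/W
R_polyurethane foam = ln(84.8/19.8)/(2π×0.0234×15.1) = 0.6552 K/W
R_outer film = 1/(h_o·2πr_oL) = 1/(9.72×2π×0.0848×15.1) = 0.01279 K/W
R_total = 0.668 K/W
Q = ΔT/R_total = 197/0.668

Q ≈ 295 W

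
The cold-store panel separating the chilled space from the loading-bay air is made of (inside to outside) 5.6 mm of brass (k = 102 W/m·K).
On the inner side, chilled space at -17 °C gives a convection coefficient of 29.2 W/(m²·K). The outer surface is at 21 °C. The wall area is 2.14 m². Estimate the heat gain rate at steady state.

Q ≈ 2370 W

Thermal resistances in series:
R_inner film = 1/(h_i·A) = 1/(29.2×2.14) = 0.016 K/W
R_brass = L/(kA) = 0.0056/(102×2.14) = 2.566×10^-5 K/W
R_total = 0.01603 K/W
Q = ΔT / R_total = 38 / 0.01603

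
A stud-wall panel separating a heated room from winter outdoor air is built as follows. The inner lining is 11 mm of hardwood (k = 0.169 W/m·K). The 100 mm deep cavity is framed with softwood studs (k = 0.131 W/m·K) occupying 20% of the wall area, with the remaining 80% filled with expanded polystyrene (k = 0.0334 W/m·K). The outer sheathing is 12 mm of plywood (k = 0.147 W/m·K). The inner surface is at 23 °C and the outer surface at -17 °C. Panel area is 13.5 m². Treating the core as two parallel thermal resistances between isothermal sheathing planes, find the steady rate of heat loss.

Sheathing layers in series; stud and cavity paths in parallel between them.
R_inner = 0.011/(0.169×13.5) = 0.004821 K/W
R_stud  = 0.1/(0.131×0.2×13.5) = 0.2827 K/W
R_cav   = 0.1/(0.0334×0.8×13.5) = 0.2772 K/W
1/R_core = 1/R_stud + 1/R_cav → R_core = 0.14 K/W
R_outer = 0.012/(0.147×13.5) = 0.006047 K/W
R_total = 0.1508 K/W
Q = ΔT/R_total = 40/0.1508

Q ≈ 265 W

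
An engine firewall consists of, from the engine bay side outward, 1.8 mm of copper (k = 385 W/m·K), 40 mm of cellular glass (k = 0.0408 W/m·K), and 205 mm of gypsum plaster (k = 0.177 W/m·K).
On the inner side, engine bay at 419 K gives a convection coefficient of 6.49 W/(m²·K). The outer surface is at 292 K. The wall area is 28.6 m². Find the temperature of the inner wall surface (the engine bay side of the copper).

Thermal resistances in series:
R_inner film = 1/(h_i·A) = 1/(6.49×28.6) = 0.005388 K/W
R_copper = L/(kA) = 0.0018/(385×28.6) = 1.635×10^-7 K/W
R_cellular glass = L/(kA) = 0.04/(0.0408×28.6) = 0.03428 K/W
R_gypsum plaster = L/(kA) = 0.205/(0.177×28.6) = 0.0405 K/W
R_total = 0.08016 K/W;  Q = ΔT/R_total = 127/0.08016 = 1584 W
T_interface = T_inner − Q·ΣR(inner→interface) = 419 − 1580×0.005388

T ≈ 410 K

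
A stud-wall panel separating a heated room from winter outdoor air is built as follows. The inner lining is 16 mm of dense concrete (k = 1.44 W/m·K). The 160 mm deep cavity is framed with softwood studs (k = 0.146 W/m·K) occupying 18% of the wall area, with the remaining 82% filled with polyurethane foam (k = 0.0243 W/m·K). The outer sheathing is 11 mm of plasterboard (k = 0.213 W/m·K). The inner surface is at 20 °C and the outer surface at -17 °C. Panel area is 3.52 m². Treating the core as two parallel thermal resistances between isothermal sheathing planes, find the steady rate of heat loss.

Sheathing layers in series; stud and cavity paths in parallel between them.
R_inner = 0.016/(1.44×3.52) = 0.003157 K/W
R_stud  = 0.16/(0.146×0.18×3.52) = 1.73 K/W
R_cav   = 0.16/(0.0243×0.82×3.52) = 2.281 K/W
1/R_core = 1/R_stud + 1/R_cav → R_core = 0.9837 K/W
R_outer = 0.011/(0.213×3.52) = 0.01467 K/W
R_total = 1.002 K/W
Q = ΔT/R_total = 37/1.002

Q ≈ 36.9 W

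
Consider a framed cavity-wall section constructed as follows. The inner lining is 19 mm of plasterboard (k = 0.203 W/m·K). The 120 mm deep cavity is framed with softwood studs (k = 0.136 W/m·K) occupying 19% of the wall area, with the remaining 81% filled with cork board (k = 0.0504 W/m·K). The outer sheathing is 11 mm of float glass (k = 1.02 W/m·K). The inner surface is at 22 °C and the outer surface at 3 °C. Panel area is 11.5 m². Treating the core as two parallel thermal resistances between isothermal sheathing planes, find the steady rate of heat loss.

Sheathing layers in series; stud and cavity paths in parallel between them.
R_inner = 0.019/(0.203×11.5) = 0.008139 K/W
R_stud  = 0.12/(0.136×0.19×11.5) = 0.4038 K/W
R_cav   = 0.12/(0.0504×0.81×11.5) = 0.2556 K/W
1/R_core = 1/R_stud + 1/R_cav → R_core = 0.1565 K/W
R_outer = 0.011/(1.02×11.5) = 9.378×10^-4 K/W
R_total = 0.1656 K/W
Q = ΔT/R_total = 19/0.1656

Q ≈ 115 W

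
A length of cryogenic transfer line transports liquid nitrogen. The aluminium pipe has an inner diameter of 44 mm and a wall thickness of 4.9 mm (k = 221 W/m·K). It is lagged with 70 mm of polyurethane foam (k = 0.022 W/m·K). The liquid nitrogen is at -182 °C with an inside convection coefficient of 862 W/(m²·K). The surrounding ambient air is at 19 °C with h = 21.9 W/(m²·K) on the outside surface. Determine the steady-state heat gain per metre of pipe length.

q′ ≈ 21.5 W/m

For a radial system each layer contributes R = ln(r_out/r_in)/(2πkL); films add R = 1/(hA).
R_inner film = 1/(h_i·2πr₁L) = 1/(862×2π×0.022×1) = 0.008392 K/W
R_aluminium pipe wall = ln(26.9/22)/(2π×221×1) = 1.448×10^-4 K/W
R_polyurethane foam = ln(96.9/26.9)/(2π×0.022×1) = 9.271 K/W
R_outer film = 1/(h_o·2πr_oL) = 1/(21.9×2π×0.0969×1) = 0.075 K/W
R_total = 9.355 K/W
Q = ΔT/R_total = 201/9.355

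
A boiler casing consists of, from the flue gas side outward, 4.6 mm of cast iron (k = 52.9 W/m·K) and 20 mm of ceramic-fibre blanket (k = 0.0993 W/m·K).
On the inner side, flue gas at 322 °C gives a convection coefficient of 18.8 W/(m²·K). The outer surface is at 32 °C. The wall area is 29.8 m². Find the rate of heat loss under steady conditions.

Q ≈ 33900 W

Using the resistance-network approach (series):
R_inner film = 1/(h_i·A) = 1/(18.8×29.8) = 0.001785 K/W
R_cast iron = L/(kA) = 0.0046/(52.9×29.8) = 2.918×10^-6 K/W
R_ceramic-fibre blanket = L/(kA) = 0.02/(0.0993×29.8) = 0.006759 K/W
R_total = 0.008547 K/W
Q = ΔT / R_total = 290 / 0.008547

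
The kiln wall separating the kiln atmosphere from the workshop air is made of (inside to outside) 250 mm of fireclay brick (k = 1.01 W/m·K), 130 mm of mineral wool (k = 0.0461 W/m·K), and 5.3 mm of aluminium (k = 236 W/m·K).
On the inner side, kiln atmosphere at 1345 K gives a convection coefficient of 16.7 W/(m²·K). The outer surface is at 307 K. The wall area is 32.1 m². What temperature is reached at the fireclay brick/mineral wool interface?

T ≈ 1240 K

Model the wall as resistances in series:
R_inner film = 1/(h_i·A) = 1/(16.7×32.1) = 0.001865 K/W
R_fireclay brick = L/(kA) = 0.25/(1.01×32.1) = 0.007711 K/W
R_mineral wool = L/(kA) = 0.13/(0.0461×32.1) = 0.08785 K/W
R_aluminium = L/(kA) = 0.0053/(236×32.1) = 6.996×10^-7 K/W
R_total = 0.09743 K/W;  Q = ΔT/R_total = 1038/0.09743 = 10650 W
T_interface = T_inner − Q·ΣR(inner→interface) = 1345 − 10700×0.009576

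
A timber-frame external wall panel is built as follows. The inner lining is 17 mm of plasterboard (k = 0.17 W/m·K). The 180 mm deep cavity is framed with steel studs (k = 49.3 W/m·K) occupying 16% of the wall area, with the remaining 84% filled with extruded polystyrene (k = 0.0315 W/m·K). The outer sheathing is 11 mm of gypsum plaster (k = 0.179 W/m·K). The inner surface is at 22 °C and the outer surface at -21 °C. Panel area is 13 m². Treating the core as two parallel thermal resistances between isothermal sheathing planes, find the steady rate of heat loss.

Q ≈ 3030 W

Sheathing layers in series; stud and cavity paths in parallel between them.
R_inner = 0.017/(0.17×13) = 0.007692 K/W
R_stud  = 0.18/(49.3×0.16×13) = 0.001755 K/W
R_cav   = 0.18/(0.0315×0.84×13) = 0.5233 K/W
1/R_core = 1/R_stud + 1/R_cav → R_core = 0.001749 K/W
R_outer = 0.011/(0.179×13) = 0.004727 K/W
R_total = 0.01417 K/W
Q = ΔT/R_total = 43/0.01417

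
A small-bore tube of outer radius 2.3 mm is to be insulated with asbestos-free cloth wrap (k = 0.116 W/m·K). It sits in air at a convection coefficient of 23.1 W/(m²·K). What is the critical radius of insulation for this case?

r_cr ≈ 5.02 mm

For a cylinder r_cr = k/h = 0.116/23.1
r_cr = 5.02 mm; since the bare radius (2.3 mm) is below r_cr, adding a thin layer of insulation will *increase* heat loss.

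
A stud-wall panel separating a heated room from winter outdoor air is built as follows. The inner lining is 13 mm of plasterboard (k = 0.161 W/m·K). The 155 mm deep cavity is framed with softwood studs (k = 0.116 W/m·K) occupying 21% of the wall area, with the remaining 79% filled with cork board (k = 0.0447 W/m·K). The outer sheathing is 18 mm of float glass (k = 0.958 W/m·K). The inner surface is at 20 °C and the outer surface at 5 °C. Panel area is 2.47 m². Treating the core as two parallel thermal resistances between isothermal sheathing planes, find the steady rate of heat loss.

Q ≈ 13.7 W

Sheathing layers in series; stud and cavity paths in parallel between them.
R_inner = 0.013/(0.161×2.47) = 0.03269 K/W
R_stud  = 0.155/(0.116×0.21×2.47) = 2.576 K/W
R_cav   = 0.155/(0.0447×0.79×2.47) = 1.777 K/W
1/R_core = 1/R_stud + 1/R_cav → R_core = 1.052 K/W
R_outer = 0.018/(0.958×2.47) = 0.007607 K/W
R_total = 1.092 K/W
Q = ΔT/R_total = 15/1.092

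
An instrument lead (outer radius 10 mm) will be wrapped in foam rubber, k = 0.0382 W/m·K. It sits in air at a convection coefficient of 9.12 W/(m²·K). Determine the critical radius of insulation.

For a cylinder r_cr = k/h = 0.0382/9.12
r_cr = 4.19 mm; since the bare radius (10 mm) is above r_cr, any added insulation will reduce heat loss.

r_cr ≈ 4.19 mm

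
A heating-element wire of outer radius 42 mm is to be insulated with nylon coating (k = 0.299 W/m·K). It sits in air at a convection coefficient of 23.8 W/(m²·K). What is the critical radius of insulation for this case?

r_cr ≈ 12.6 mm

For a cylinder r_cr = k/h = 0.299/23.8
r_cr = 12.6 mm; since the bare radius (42 mm) is above r_cr, any added insulation will reduce heat loss.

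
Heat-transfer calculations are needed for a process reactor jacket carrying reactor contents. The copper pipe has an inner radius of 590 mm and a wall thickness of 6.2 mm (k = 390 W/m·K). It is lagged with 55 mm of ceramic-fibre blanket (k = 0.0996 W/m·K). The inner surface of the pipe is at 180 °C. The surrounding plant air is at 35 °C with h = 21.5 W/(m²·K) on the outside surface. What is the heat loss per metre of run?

q′ ≈ 952 W/m

Cylindrical conduction, so R = ln(r₂/r₁)/(2πkL) per layer, in series:
R_copper pipe wall = ln(596.2/590)/(2π×390×1) = 4.266×10^-6 K/W
R_ceramic-fibre blanket = ln(651.2/596.2)/(2π×0.0996×1) = 0.141 K/W
R_outer film = 1/(h_o·2πr_oL) = 1/(21.5×2π×0.6512×1) = 0.01137 K/W
R_total = 0.1524 K/W
Q = ΔT/R_total = 145/0.1524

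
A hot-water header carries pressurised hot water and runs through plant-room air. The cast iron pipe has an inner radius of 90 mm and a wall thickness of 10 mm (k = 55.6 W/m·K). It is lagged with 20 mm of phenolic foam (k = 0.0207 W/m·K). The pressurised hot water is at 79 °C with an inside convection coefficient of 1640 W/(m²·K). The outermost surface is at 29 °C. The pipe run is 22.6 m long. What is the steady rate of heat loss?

Q ≈ 805 W

Treating each annulus and film as a series resistance:
R_inner film = 1/(h_i·2πr₁L) = 1/(1640×2π×0.09×22.6) = 4.771×10^-5 K/W
R_cast iron pipe wall = ln(100/90)/(2π×55.6×22.6) = 1.334×10^-5 K/W
R_phenolic foam = ln(120/100)/(2π×0.0207×22.6) = 0.06203 K/W
R_total = 0.06209 K/W
Q = ΔT/R_total = 50/0.06209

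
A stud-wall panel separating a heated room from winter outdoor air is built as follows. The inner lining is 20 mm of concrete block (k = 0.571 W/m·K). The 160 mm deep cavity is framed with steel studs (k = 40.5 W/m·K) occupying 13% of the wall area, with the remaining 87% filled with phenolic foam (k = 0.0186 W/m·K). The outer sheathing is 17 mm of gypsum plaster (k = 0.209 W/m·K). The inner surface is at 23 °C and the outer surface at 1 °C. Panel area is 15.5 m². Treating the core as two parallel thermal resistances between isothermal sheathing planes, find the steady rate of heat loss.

Q ≈ 2330 W

Sheathing layers in series; stud and cavity paths in parallel between them.
R_inner = 0.02/(0.571×15.5) = 0.00226 K/W
R_stud  = 0.16/(40.5×0.13×15.5) = 0.001961 K/W
R_cav   = 0.16/(0.0186×0.87×15.5) = 0.6379 K/W
1/R_core = 1/R_stud + 1/R_cav → R_core = 0.001955 K/W
R_outer = 0.017/(0.209×15.5) = 0.005248 K/W
R_total = 0.009462 K/W
Q = ΔT/R_total = 22/0.009462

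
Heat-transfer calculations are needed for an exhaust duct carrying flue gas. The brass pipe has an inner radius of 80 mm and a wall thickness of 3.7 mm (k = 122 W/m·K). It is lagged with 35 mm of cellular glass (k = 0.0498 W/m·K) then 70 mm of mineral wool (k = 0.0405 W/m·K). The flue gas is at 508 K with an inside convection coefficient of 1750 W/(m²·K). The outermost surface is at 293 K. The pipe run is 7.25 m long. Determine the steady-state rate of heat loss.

Q ≈ 530 W

For a radial system each layer contributes R = ln(r_out/r_in)/(2πkL); films add R = 1/(hA).
R_inner film = 1/(h_i·2πr₁L) = 1/(1750×2π×0.08×7.25) = 1.568×10^-4 K/W
R_brass pipe wall = ln(83.7/80)/(2π×122×7.25) = 8.135×10^-6 K/W
R_cellular glass = ln(118.7/83.7)/(2π×0.0498×7.25) = 0.154 K/W
R_mineral wool = ln(188.7/118.7)/(2π×0.0405×7.25) = 0.2513 K/W
R_total = 0.4054 K/W
Q = ΔT/R_total = 215/0.4054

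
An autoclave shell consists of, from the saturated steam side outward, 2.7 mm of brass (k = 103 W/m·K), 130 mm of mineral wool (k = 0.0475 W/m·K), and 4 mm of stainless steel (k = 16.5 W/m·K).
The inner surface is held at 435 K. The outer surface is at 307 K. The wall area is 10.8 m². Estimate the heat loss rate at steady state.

Q ≈ 505 W

Model the wall as resistances in series:
R_brass = L/(kA) = 0.0027/(103×10.8) = 2.427×10^-6 K/W
R_mineral wool = L/(kA) = 0.13/(0.0475×10.8) = 0.2534 K/W
R_stainless steel = L/(kA) = 0.004/(16.5×10.8) = 2.245×10^-5 K/W
R_total = 0.2534 K/W
Q = ΔT / R_total = 128 / 0.2534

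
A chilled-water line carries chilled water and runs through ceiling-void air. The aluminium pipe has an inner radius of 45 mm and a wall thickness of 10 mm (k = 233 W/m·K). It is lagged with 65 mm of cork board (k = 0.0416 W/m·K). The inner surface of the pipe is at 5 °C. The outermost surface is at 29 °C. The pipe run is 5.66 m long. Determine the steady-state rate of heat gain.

Cylindrical conduction, so R = ln(r₂/r₁)/(2πkL) per layer, in series:
R_aluminium pipe wall = ln(55/45)/(2π×233×5.66) = 2.422×10^-5 K/W
R_cork board = ln(120/55)/(2π×0.0416×5.66) = 0.5273 K/W
R_total = 0.5274 K/W
Q = ΔT/R_total = 24/0.5274

Q ≈ 45.5 W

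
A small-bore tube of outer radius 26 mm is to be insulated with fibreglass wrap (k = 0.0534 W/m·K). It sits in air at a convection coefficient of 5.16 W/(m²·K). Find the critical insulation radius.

r_cr ≈ 10.3 mm

For a cylinder r_cr = k/h = 0.0534/5.16
r_cr = 10.3 mm; since the bare radius (26 mm) is above r_cr, any added insulation will reduce heat loss.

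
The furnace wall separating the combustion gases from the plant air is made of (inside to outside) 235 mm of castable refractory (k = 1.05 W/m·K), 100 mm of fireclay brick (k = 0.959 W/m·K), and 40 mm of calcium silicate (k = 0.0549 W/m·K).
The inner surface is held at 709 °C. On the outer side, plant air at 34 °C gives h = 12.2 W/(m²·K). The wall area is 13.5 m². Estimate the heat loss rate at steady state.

Treating each layer as a thermal resistance in series:
R_castable refractory = L/(kA) = 0.235/(1.05×13.5) = 0.01658 K/W
R_fireclay brick = L/(kA) = 0.1/(0.959×13.5) = 0.007724 K/W
R_calcium silicate = L/(kA) = 0.04/(0.0549×13.5) = 0.05397 K/W
R_outer film = 1/(h_o·A) = 1/(12.2×13.5) = 0.006072 K/W
R_total = 0.08434 K/W
Q = ΔT / R_total = 675 / 0.08434

Q ≈ 8000 W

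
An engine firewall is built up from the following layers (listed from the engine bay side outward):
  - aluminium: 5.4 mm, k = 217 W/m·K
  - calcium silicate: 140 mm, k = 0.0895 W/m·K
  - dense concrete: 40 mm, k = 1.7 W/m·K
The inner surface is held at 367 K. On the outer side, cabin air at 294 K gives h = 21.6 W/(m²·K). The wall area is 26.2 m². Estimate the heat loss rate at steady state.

Q ≈ 1170 W

Using the resistance-network approach (series):
R_aluminium = L/(kA) = 0.0054/(217×26.2) = 9.498×10^-7 K/W
R_calcium silicate = L/(kA) = 0.14/(0.0895×26.2) = 0.0597 K/W
R_dense concrete = L/(kA) = 0.04/(1.7×26.2) = 8.981×10^-4 K/W
R_outer film = 1/(h_o·A) = 1/(21.6×26.2) = 0.001767 K/W
R_total = 0.06237 K/W
Q = ΔT / R_total = 73 / 0.06237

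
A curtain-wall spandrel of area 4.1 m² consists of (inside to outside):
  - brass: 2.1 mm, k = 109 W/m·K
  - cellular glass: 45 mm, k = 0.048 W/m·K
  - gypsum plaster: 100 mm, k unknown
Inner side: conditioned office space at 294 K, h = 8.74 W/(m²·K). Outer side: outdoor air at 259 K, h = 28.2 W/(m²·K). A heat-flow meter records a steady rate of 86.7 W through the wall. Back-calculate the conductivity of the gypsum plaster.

k ≈ 0.176 W/(m·K)

Thermal resistances in series:
R_inner film = 1/(h_i·A) = 1/(8.74×4.1) = 0.02791 K/W
R_brass = L/(kA) = 0.0021/(109×4.1) = 4.699×10^-6 K/W
R_cellular glass = L/(kA) = 0.045/(0.048×4.1) = 0.2287 K/W
R_outer film = 1/(h_o·A) = 1/(28.2×4.1) = 0.008649 K/W
Sum of known resistances R_other = 0.2652 K/W
Total R = ΔT/Q = 35/86.7 = 0.4037 K/W
R_gypsum plaster = R_total − R_other = 0.1385 K/W
k = L/(R·A) = 0.1/(0.1385×4.1)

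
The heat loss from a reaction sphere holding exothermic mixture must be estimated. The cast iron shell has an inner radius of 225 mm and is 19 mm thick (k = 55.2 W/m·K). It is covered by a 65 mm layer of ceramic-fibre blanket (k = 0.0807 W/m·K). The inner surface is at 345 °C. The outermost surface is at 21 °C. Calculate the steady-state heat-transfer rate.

Spherical conduction: R = (1/r_in − 1/r_out)/(4πk) per layer; series-sum.
R_cast iron shell = (1/0.225 − 1/0.244)/(4π×55.2) = 4.989×10^-4 K/W
R_ceramic-fibre blanket = (1/0.244 − 1/0.309)/(4π×0.0807) = 0.8501 K/W
R_total = 0.8506 K/W
Q = ΔT/R_total = 324/0.8506

Q ≈ 381 W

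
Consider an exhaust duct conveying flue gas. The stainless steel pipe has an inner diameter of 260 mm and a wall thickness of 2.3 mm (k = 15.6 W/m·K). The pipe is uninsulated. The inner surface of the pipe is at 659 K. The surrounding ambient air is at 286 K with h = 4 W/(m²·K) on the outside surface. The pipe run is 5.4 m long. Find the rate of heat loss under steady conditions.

Radial resistances (cylindrical: R_cond = ln(r_o/r_i)/(2πkL), R_conv = 1/(h·2πrL)):
R_stainless steel pipe wall = ln(132.3/130)/(2π×15.6×5.4) = 3.313×10^-5 K/W
R_outer film = 1/(h_o·2πr_oL) = 1/(4×2π×0.1323×5.4) = 0.05569 K/W
R_total = 0.05573 K/W
Q = ΔT/R_total = 373/0.05573

Q ≈ 6690 W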